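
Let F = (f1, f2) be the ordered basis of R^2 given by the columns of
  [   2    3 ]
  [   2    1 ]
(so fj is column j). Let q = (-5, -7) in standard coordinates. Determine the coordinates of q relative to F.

(-4, 1)

[q]_F is the unique c with M c = q, where M has columns f1, f2.
System: 2c_1 + 3c_2 = -5, 2c_1 + c_2 = -7; solving gives c_1 = -4, c_2 = 1.
Check: -4f1 + f2 = (-5, -7).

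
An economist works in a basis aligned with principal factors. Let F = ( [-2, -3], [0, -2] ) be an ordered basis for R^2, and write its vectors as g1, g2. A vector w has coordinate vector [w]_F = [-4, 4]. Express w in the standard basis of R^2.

[8, 4]

The coordinates say w = -4g1 + 4g2; adding the scaled basis vectors gives [8, 4].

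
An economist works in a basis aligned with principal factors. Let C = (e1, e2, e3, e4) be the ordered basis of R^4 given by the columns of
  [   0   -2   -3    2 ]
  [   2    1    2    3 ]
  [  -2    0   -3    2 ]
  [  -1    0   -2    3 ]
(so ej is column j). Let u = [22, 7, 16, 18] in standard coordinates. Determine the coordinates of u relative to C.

[u]_C is the unique c with M c = u, where M has columns e1, ..., e4.
Row-reducing the augmented matrix [M | u] gives c = (2, -1, -4, 4).
Check: 2e1 - e2 - 4e3 + 4e4 = [22, 7, 16, 18].

[2, -1, -4, 4]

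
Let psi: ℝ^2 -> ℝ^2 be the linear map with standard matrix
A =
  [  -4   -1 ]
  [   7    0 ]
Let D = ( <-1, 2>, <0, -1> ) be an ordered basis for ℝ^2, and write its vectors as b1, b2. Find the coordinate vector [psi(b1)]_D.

Compute psi(b1) = A b1 = <2, -7> in standard coordinates.
Then write this in D-coordinates: solve for y in y_1 b1 + y_2 b2 = <2, -7>.
This gives y = <-2, 3>, which is column 1 of [psi]_D.

<-2, 3>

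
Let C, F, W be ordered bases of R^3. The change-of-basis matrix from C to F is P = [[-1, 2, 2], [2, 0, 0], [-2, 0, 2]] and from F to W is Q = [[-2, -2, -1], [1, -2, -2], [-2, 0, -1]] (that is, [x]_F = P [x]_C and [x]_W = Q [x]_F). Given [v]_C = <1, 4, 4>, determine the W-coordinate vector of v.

Apply P to get F-coordinates <15, 2, 6>, then Q to get W-coordinates.
The result is [v]_W = <-40, -1, -36>.

<-40, -1, -36>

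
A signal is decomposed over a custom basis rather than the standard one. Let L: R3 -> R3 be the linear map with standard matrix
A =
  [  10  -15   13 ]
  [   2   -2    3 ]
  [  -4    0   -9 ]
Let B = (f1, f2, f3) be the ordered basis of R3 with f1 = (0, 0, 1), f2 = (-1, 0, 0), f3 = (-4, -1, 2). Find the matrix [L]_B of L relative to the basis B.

Let P have columns f1, ..., f3. Then [L]_B = P^(-1) A P.
Here det P = 1, so P^(-1) is integer; computing A P first and then P^(-1)(A P) gives [[-3, 0, -2], [-1, 2, -1], [-3, 2, 0]].

[[-3, 0, -2], [-1, 2, -1], [-3, 2, 0]]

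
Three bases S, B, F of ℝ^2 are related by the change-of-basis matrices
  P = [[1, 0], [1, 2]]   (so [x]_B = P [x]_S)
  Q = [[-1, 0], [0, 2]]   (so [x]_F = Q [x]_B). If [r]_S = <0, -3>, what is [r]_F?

First [r]_B = P [r]_S = <0, -6>.
Then [r]_F = Q [r]_B = <0, -12>.

<0, -12>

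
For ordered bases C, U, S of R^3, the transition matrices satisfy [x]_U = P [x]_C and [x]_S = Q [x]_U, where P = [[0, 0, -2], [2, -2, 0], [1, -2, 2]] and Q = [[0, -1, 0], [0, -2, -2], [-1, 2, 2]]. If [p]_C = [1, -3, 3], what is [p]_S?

[-8, -42, 48]

First [p]_U = P [p]_C = [-6, 8, 13].
Then [p]_S = Q [p]_U = [-8, -42, 48].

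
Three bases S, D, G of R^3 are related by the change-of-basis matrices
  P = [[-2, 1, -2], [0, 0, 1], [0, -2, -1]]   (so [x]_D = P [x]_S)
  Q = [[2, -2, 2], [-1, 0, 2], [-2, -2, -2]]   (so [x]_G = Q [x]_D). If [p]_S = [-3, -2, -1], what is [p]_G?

Composing the changes, [p]_G = Q P [p]_S.
Q P = [[-4, -2, -8], [2, -5, 0], [4, 2, 4]]; applying this to [-3, -2, -1] gives [24, 4, -20].

[24, 4, -20]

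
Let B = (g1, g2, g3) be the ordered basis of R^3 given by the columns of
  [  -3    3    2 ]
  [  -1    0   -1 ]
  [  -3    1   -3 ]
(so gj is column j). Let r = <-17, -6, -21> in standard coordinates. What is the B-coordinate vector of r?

<4, -3, 2>

[r]_B is the unique c with M c = r, where M has columns g1, ..., g3.
Gaussian elimination on [M | r] yields c = (4, -3, 2).
Check: 4g1 - 3g2 + 2g3 = <-17, -6, -21>.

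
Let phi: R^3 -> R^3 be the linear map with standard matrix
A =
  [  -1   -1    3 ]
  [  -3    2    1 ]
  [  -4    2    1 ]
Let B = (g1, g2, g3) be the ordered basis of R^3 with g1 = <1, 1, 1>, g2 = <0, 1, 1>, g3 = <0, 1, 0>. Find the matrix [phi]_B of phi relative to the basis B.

Let P have columns g1, ..., g3. Then [phi]_B = P^(-1) A P.
Here det P = -1, so P^(-1) is integer; computing A P first and then P^(-1)(A P) gives [[1, 2, -1], [-2, 1, 3], [1, 0, 0]].

[[1, 2, -1], [-2, 1, 3], [1, 0, 0]]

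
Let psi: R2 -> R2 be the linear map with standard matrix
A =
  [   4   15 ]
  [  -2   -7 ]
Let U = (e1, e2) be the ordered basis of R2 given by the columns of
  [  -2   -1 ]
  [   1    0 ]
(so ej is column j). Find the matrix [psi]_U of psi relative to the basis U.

Let P have columns e1, e2. Then [psi]_U = P^(-1) A P.
Here det P = 1, so P^(-1) is integer; computing A P first and then P^(-1)(A P) gives [[-3, 2], [-1, 0]].

[[-3, 2], [-1, 0]]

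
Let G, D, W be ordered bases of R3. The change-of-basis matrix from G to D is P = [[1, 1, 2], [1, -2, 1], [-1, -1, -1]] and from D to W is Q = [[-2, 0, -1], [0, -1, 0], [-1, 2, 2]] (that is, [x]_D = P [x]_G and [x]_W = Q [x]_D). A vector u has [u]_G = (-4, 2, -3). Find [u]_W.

First [u]_D = P [u]_G = (-8, -11, 5).
Then [u]_W = Q [u]_D = (11, 11, -4).

(11, 11, -4)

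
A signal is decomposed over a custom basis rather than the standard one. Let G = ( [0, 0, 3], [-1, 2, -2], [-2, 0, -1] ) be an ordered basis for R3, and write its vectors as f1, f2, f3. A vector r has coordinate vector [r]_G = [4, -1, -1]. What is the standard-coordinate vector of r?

[3, -2, 15]

The coordinates say r = 4f1 - f2 - f3; adding the scaled basis vectors gives [3, -2, 15].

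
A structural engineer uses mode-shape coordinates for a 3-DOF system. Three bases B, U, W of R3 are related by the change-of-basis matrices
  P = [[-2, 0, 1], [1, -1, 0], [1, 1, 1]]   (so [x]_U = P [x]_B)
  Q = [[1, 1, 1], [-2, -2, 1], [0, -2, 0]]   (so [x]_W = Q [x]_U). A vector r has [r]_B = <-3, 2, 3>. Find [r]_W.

<6, -6, 10>

Composing the changes, [r]_W = Q P [r]_B.
Q P = [[0, 0, 2], [3, 3, -1], [-2, 2, 0]]; applying this to <-3, 2, 3> gives <6, -6, 10>.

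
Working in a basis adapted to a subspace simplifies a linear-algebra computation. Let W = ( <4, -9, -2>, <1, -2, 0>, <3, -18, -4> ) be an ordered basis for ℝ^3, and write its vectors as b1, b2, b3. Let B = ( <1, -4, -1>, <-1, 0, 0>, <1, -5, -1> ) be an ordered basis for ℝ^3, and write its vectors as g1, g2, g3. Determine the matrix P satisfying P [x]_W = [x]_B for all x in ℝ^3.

[[1, -2, 2], [-2, -1, 1], [1, 2, 2]]

Take x = bj: its W-coordinates are the j-th standard unit vector, so P e_j — column j of P — equals [bj]_B.
b1 = g1 - 2g2 + g3, giving column 1 = <1, -2, 1>; repeating for each j gives P = [[1, -2, 2], [-2, -1, 1], [1, 2, 2]].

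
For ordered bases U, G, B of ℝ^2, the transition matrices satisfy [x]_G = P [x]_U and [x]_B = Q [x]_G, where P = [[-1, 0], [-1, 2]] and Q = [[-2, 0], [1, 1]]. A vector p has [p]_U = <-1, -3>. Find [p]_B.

<-2, -4>

Apply P to get G-coordinates <1, -5>, then Q to get B-coordinates.
The result is [p]_B = <-2, -4>.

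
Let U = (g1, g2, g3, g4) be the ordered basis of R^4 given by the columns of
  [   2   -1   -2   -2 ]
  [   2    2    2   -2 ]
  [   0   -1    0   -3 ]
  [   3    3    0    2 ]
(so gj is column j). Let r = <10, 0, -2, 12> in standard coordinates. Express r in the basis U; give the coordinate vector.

We seek scalars with c_1 g1 + ... + c_4 g4 = r; equivalently solve M c = r where the columns of M are g1, ..., g4.
Solving this 4x4 system gives c = (2, 2, -4, 0).
Check: 2g1 + 2g2 - 4g3 + 0·g4 = <10, 0, -2, 12>.

<2, 2, -4, 0>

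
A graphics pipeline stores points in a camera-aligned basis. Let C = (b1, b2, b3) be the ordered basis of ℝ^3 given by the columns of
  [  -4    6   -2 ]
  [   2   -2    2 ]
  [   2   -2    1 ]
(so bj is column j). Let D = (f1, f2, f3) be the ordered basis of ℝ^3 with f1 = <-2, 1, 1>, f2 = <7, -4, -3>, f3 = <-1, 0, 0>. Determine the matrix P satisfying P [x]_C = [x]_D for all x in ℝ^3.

[[2, -2, -2], [0, 0, -1], [0, -2, -1]]

Take x = bj: its C-coordinates are the j-th standard unit vector, so P e_j — column j of P — equals [bj]_D.
b1 = 2f1 + 0·f2 + 0·f3, giving column 1 = <2, 0, 0>; repeating for each j gives P = [[2, -2, -2], [0, 0, -1], [0, -2, -1]].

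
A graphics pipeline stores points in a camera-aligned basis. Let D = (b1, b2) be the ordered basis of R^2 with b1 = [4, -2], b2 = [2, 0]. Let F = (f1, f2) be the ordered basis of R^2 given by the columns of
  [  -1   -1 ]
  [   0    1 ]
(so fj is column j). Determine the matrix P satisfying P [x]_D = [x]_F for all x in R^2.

Take x = bj: its D-coordinates are the j-th standard unit vector, so P e_j — column j of P — equals [bj]_F.
b1 = -2f1 - 2f2, giving column 1 = [-2, -2]; repeating for each j gives P = [[-2, -2], [-2, 0]].

[[-2, -2], [-2, 0]]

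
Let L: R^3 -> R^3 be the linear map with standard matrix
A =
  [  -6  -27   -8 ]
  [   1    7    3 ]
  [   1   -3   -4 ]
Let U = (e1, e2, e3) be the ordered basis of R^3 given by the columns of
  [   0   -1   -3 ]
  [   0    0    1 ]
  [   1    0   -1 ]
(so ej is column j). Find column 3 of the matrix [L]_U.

<-1, -2, 1>

Column 3 of [L]_U is the U-coordinate vector of L(e3).
In standard coordinates L(e3) = A e3 = <-1, 1, -2>.
Converting to U: <-1, 1, -2> = -e1 - 2e2 + e3, so the coordinate vector is <-1, -2, 1>.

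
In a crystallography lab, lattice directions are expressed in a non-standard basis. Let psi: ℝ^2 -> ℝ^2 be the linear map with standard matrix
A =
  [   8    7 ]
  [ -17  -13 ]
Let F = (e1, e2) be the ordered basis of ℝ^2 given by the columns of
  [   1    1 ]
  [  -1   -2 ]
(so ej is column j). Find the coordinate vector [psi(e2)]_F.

Compute psi(e2) = A e2 = <-6, 9> in standard coordinates.
Then write this in F-coordinates: solve for y in y_1 e1 + y_2 e2 = <-6, 9>.
This gives y = <-3, -3>, which is column 2 of [psi]_F.

<-3, -3>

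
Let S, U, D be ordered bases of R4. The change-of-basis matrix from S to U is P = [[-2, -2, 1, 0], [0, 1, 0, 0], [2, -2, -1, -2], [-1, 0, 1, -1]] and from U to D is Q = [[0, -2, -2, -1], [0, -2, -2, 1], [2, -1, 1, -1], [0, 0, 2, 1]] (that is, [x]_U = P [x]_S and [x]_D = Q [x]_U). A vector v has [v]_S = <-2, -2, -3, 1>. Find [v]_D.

<4, 0, 15, 0>

Apply P to get U-coordinates <5, -2, 1, -2>, then Q to get D-coordinates.
The result is [v]_D = <4, 0, 15, 0>.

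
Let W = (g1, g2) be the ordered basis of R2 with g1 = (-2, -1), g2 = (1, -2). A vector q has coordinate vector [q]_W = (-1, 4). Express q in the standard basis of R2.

The coordinates say q = -g1 + 4g2; adding the scaled basis vectors gives (6, -7).

(6, -7)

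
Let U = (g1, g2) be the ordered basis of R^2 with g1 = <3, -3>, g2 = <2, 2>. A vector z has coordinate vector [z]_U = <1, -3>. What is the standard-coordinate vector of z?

<-3, -9>

The coordinates say z = g1 - 3g2; adding the scaled basis vectors gives <-3, -9>.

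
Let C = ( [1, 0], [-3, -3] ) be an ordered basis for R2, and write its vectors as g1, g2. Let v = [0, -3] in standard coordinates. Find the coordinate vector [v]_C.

We seek scalars with c_1 g1 + c_2 g2 = v; equivalently solve M c = v where the columns of M are g1, g2.
System: c_1 - 3c_2 = 0, 0c_1 - 3c_2 = -3; solving gives c_1 = 3, c_2 = 1.
Check: 3g1 + g2 = [0, -3].

[3, 1]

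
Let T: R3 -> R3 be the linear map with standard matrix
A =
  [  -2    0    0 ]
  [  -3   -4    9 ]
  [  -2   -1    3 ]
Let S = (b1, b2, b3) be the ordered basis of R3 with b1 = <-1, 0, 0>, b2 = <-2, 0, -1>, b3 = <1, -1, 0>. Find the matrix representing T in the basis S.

Let P have columns b1, ..., b3. Then [T]_S = P^(-1) A P.
Here det P = 1, so P^(-1) is integer; computing A P first and then P^(-1)(A P) gives [[-1, 1, -1], [-2, -1, 1], [-3, 3, -1]].

[[-1, 1, -1], [-2, -1, 1], [-3, 3, -1]]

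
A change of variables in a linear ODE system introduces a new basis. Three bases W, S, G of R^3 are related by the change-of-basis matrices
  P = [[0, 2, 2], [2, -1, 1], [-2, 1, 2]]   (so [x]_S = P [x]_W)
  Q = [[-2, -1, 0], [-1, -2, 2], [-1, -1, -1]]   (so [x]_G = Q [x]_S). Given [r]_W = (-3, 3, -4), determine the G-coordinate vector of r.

(17, 30, 14)

First [r]_S = P [r]_W = (-2, -13, 1).
Then [r]_G = Q [r]_S = (17, 30, 14).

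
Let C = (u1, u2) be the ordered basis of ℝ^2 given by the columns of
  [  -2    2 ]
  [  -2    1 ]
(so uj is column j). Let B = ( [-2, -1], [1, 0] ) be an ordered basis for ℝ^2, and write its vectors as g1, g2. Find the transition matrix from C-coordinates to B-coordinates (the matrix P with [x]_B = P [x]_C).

[[2, -1], [2, 0]]

Column j of P is [uj]_B, since P maps C-coordinates to B-coordinates.
Expressing u1 in B: u1 = 2g1 + 2g2, so column 1 of P is [2, 2].
Doing the same for each uj gives P = [[2, -1], [2, 0]].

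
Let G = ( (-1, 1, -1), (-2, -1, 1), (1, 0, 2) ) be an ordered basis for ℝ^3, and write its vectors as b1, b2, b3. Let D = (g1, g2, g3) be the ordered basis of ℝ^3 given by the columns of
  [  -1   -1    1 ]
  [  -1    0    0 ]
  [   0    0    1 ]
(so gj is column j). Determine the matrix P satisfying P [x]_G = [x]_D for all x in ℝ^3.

[[-1, 1, 0], [1, 2, 1], [-1, 1, 2]]

Let M have columns bj and N have columns gj. Then for every x, N [x]_D = x = M [x]_G, so P = N^(-1) M.
Since det N = -1, N^(-1) has integer entries; multiplying gives P = [[-1, 1, 0], [1, 2, 1], [-1, 1, 2]].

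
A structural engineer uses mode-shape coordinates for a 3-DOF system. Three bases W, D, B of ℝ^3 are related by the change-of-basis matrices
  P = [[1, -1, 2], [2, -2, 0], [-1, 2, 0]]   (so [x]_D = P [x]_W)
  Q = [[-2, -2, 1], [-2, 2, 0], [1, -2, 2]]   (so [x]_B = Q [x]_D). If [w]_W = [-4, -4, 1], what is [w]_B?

Composing the changes, [w]_B = Q P [w]_W.
Q P = [[-7, 8, -4], [2, -2, -4], [-5, 7, 2]]; applying this to [-4, -4, 1] gives [-8, -4, -6].

[-8, -4, -6]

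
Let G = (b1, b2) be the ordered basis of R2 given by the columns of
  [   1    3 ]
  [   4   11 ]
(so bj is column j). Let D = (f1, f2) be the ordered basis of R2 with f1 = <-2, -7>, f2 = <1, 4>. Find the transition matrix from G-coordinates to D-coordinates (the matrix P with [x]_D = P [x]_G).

Take x = bj: its G-coordinates are the j-th standard unit vector, so P e_j — column j of P — equals [bj]_D.
b1 = 0·f1 + f2, giving column 1 = <0, 1>; repeating for each j gives P = [[0, -1], [1, 1]].

[[0, -1], [1, 1]]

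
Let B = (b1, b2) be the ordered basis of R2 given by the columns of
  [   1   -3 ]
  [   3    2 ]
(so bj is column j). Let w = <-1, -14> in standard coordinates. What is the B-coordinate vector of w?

Write w = c_1 b1 + c_2 b2 and solve for the c_i.
System: c_1 - 3c_2 = -1, 3c_1 + 2c_2 = -14; solving gives c_1 = -4, c_2 = -1.
Check: -4b1 - b2 = <-1, -14>.

<-4, -1>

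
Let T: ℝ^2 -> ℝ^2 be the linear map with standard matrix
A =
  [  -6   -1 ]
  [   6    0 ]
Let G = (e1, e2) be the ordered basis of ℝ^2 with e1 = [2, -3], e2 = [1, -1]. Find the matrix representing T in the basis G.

[[-3, -1], [-3, -3]]

Let P have columns e1, e2. Then [T]_G = P^(-1) A P.
Here det P = 1, so P^(-1) is integer; computing A P first and then P^(-1)(A P) gives [[-3, -1], [-3, -3]].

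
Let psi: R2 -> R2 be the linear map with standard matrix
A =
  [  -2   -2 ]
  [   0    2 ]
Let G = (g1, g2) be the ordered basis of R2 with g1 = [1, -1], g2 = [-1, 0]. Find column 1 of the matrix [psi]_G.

[2, 2]

Compute psi(g1) = A g1 = [0, -2] in standard coordinates.
Then write this in G-coordinates: solve for y in y_1 g1 + y_2 g2 = [0, -2].
This gives y = [2, 2], which is column 1 of [psi]_G.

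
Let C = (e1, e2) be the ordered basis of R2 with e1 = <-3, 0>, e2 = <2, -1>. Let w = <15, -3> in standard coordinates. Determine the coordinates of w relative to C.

Write w = c_1 e1 + c_2 e2 and solve for the c_i.
System: -3c_1 + 2c_2 = 15, 0c_1 - c_2 = -3; solving gives c_1 = -3, c_2 = 3.
Check: -3e1 + 3e2 = <15, -3>.

<-3, 3>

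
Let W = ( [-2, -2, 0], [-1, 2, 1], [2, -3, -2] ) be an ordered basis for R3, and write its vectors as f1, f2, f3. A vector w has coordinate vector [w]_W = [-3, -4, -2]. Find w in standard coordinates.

The coordinates say w = -3f1 - 4f2 - 2f3; adding the scaled basis vectors gives [6, 4, 0].

[6, 4, 0]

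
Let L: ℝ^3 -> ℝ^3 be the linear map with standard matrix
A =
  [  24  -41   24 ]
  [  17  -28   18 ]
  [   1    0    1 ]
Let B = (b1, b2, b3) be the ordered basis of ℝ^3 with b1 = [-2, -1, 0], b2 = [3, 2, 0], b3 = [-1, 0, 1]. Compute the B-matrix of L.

The j-th column of [L]_B is [L(bj)]_B.
L(b1) = A b1 = [-7, -6, -2] = 0·b1 - 3b2 - 2b3, so column 1 is [0, -3, -2].
Repeating for b2, b3 and assembling the columns gives [[0, -1, 3], [-3, -3, 2], [-2, 3, 0]].

[[0, -1, 3], [-3, -3, 2], [-2, 3, 0]]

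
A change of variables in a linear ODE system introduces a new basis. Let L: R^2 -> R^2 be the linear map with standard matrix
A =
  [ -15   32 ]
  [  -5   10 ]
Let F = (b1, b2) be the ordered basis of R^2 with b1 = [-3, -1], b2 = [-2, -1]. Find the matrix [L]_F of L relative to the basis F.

[[-3, 2], [-2, -2]]

Let P have columns b1, b2. Then [L]_F = P^(-1) A P.
Here det P = 1, so P^(-1) is integer; computing A P first and then P^(-1)(A P) gives [[-3, 2], [-2, -2]].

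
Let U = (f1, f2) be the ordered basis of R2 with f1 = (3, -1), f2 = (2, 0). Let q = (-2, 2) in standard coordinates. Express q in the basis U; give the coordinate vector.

[q]_U is the unique c with M c = q, where M has columns f1, f2.
System: 3c_1 + 2c_2 = -2, -c_1 + 0c_2 = 2; solving gives c_1 = -2, c_2 = 2.
Check: -2f1 + 2f2 = (-2, 2).

(-2, 2)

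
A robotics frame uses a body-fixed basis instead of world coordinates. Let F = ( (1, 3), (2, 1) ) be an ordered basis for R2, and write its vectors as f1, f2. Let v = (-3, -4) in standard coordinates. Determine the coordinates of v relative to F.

[v]_F is the unique c with M c = v, where M has columns f1, f2.
System: c_1 + 2c_2 = -3, 3c_1 + c_2 = -4; solving gives c_1 = -1, c_2 = -1.
Check: -f1 - f2 = (-3, -4).

(-1, -1)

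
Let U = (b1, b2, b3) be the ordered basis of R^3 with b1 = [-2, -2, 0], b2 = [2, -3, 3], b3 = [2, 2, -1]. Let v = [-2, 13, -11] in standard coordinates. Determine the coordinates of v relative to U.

[0, -3, 2]

Write v = c_1 b1 + ... + c_3 b3 and solve for the c_i.
Solving this 3x3 system gives c = (0, -3, 2).
Check: 0·b1 - 3b2 + 2b3 = [-2, 13, -11].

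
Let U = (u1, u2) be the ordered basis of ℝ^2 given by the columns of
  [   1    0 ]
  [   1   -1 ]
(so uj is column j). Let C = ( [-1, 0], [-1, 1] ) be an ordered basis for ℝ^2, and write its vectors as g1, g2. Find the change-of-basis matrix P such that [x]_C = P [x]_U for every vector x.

Column j of P is [uj]_C, since P maps U-coordinates to C-coordinates.
Expressing u1 in C: u1 = -2g1 + g2, so column 1 of P is [-2, 1].
Doing the same for each uj gives P = [[-2, 1], [1, -1]].

[[-2, 1], [1, -1]]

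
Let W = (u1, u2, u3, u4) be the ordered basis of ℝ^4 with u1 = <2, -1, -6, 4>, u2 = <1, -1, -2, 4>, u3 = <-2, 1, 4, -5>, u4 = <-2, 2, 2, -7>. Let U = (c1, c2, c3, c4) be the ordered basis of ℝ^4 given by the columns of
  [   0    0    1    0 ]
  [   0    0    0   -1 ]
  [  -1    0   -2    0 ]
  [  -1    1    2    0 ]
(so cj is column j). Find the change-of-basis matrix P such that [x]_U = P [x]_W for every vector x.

[[2, 0, 0, 2], [2, 2, -1, -1], [2, 1, -2, -2], [1, 1, -1, -2]]

Column j of P is [uj]_U, since P maps W-coordinates to U-coordinates.
Expressing u1 in U: u1 = 2c1 + 2c2 + 2c3 + c4, so column 1 of P is <2, 2, 2, 1>.
Doing the same for each uj gives P = [[2, 0, 0, 2], [2, 2, -1, -1], [2, 1, -2, -2], [1, 1, -1, -2]].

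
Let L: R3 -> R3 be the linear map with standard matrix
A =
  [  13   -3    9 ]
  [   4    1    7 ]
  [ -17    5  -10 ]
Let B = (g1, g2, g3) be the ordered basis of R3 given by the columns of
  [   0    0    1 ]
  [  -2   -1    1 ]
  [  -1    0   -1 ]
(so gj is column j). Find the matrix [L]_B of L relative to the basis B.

[[3, 2, 1], [0, 0, 1], [-3, 3, 1]]

Let P have columns g1, ..., g3. Then [L]_B = P^(-1) A P.
Here det P = -1, so P^(-1) is integer; computing A P first and then P^(-1)(A P) gives [[3, 2, 1], [0, 0, 1], [-3, 3, 1]].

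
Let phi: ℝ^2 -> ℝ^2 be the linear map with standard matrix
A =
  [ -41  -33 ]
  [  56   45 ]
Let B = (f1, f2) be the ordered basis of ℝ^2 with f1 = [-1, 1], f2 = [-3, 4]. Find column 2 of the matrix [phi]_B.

Column 2 of [phi]_B is the B-coordinate vector of phi(f2).
In standard coordinates phi(f2) = A f2 = [-9, 12].
Converting to B: [-9, 12] = 0·f1 + 3f2, so the coordinate vector is [0, 3].

[0, 3]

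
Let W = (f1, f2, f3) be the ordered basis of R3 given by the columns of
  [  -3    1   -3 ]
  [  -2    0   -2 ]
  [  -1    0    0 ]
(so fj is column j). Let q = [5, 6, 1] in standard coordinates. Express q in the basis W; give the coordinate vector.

[-1, -4, -2]

[q]_W is the unique c with M c = q, where M has columns f1, ..., f3.
Gaussian elimination on [M | q] yields c = (-1, -4, -2).
Check: -f1 - 4f2 - 2f3 = [5, 6, 1].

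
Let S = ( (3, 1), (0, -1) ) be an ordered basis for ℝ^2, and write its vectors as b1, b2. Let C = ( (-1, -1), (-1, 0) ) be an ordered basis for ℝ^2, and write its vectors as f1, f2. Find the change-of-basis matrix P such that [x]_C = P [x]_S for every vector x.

Let M have columns bj and N have columns fj. Then for every x, N [x]_C = x = M [x]_S, so P = N^(-1) M.
Since det N = -1, N^(-1) has integer entries; multiplying gives P = [[-1, 1], [-2, -1]].

[[-1, 1], [-2, -1]]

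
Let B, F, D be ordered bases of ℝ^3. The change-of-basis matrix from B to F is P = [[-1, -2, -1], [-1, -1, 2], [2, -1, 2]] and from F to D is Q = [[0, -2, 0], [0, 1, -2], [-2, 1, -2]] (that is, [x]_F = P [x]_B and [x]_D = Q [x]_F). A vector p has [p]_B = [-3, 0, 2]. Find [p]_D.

[-14, 11, 9]

Apply P to get F-coordinates [1, 7, -2], then Q to get D-coordinates.
The result is [p]_D = [-14, 11, 9].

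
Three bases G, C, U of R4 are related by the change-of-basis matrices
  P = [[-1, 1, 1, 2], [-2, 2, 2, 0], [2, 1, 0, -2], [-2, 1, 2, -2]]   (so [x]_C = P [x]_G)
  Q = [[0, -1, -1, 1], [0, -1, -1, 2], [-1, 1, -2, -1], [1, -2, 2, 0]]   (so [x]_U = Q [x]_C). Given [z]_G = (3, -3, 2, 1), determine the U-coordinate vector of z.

(0, -7, -1, 16)

First [z]_C = P [z]_G = (-2, -8, 1, -7).
Then [z]_U = Q [z]_C = (0, -7, -1, 16).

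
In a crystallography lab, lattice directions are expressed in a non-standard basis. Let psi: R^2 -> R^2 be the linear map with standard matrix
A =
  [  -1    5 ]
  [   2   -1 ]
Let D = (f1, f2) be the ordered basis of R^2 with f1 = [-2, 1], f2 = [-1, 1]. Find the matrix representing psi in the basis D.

[[-2, -3], [-3, 0]]

With P the matrix whose columns are f1, f2, [psi]_D = P^(-1) A P.
Column by column: psi(f1) = A f1 = [7, -5]; its D-coordinates [-2, -3] give column 1.
Continuing for each basis vector yields [psi]_D = [[-2, -3], [-3, 0]].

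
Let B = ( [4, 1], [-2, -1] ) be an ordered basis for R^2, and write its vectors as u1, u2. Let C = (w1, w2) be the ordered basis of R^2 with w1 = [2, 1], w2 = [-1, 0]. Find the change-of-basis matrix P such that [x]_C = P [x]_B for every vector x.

[[1, -1], [-2, 0]]

Column j of P is [uj]_C, since P maps B-coordinates to C-coordinates.
Expressing u1 in C: u1 = w1 - 2w2, so column 1 of P is [1, -2].
Doing the same for each uj gives P = [[1, -1], [-2, 0]].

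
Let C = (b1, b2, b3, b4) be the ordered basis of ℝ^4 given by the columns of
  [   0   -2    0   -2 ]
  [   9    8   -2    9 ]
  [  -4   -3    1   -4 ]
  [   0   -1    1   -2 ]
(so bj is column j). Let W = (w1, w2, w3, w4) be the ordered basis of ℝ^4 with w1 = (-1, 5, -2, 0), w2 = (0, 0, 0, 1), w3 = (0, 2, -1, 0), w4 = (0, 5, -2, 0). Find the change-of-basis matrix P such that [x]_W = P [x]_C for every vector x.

Column j of P is [bj]_W, since P maps C-coordinates to W-coordinates.
Expressing b1 in W: b1 = 0·w1 + 0·w2 + 2w3 + w4, so column 1 of P is (0, 0, 2, 1).
Doing the same for each bj gives P = [[0, 2, 0, 2], [0, -1, 1, -2], [2, -1, -1, 2], [1, 0, 0, -1]].

[[0, 2, 0, 2], [0, -1, 1, -2], [2, -1, -1, 2], [1, 0, 0, -1]]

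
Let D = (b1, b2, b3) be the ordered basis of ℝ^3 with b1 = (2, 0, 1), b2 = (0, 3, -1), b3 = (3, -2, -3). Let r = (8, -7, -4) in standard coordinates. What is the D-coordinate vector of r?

Write r = c_1 b1 + ... + c_3 b3 and solve for the c_i.
Gaussian elimination on [M | r] yields c = (1, -1, 2).
Check: b1 - b2 + 2b3 = (8, -7, -4).

(1, -1, 2)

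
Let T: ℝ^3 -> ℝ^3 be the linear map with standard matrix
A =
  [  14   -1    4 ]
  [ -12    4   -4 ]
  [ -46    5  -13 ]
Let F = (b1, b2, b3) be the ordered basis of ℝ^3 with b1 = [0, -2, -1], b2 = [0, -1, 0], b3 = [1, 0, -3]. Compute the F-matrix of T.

[[3, 2, 1], [-2, 0, -2], [-2, 1, 2]]

Let P have columns b1, ..., b3. Then [T]_F = P^(-1) A P.
Here det P = -1, so P^(-1) is integer; computing A P first and then P^(-1)(A P) gives [[3, 2, 1], [-2, 0, -2], [-2, 1, 2]].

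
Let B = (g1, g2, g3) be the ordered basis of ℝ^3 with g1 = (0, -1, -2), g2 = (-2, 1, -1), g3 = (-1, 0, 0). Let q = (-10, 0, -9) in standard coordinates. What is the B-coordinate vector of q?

(3, 3, 4)

We seek scalars with c_1 g1 + ... + c_3 g3 = q; equivalently solve M c = q where the columns of M are g1, ..., g3.
Gaussian elimination on [M | q] yields c = (3, 3, 4).
Check: 3g1 + 3g2 + 4g3 = (-10, 0, -9).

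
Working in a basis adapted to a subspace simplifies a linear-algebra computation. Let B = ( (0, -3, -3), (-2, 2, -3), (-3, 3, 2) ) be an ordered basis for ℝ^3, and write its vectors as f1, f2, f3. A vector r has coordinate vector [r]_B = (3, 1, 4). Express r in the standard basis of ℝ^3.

(-14, 5, -4)

r = M [r]_B, where M has columns f1, ..., f3.
Carrying out the matrix-vector product, r = (-14, 5, -4).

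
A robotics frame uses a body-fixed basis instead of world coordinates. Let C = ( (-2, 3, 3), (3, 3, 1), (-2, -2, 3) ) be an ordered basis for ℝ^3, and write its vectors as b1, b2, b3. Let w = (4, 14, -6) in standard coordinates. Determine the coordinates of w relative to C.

We seek scalars with c_1 b1 + ... + c_3 b3 = w; equivalently solve M c = w where the columns of M are b1, ..., b3.
Gaussian elimination on [M | w] yields c = (2, 0, -4).
Check: 2b1 + 0·b2 - 4b3 = (4, 14, -6).

(2, 0, -4)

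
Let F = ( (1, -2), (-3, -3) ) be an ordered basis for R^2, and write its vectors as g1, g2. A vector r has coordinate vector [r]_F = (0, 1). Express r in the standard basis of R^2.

The coordinates say r = 0·g1 + g2; adding the scaled basis vectors gives (-3, -3).

(-3, -3)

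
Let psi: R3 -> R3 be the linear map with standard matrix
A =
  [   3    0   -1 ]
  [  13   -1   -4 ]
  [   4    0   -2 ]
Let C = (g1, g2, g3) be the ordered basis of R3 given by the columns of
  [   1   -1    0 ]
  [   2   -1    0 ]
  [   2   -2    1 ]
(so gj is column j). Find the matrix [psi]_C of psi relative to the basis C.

With P the matrix whose columns are g1, ..., g3, [psi]_C = P^(-1) A P.
Column by column: psi(g1) = A g1 = <1, 3, 0>; its C-coordinates <2, 1, -2> give column 1.
Continuing for each basis vector yields [psi]_C = [[2, -3, -3], [1, -2, -2], [-2, 2, 0]].

[[2, -3, -3], [1, -2, -2], [-2, 2, 0]]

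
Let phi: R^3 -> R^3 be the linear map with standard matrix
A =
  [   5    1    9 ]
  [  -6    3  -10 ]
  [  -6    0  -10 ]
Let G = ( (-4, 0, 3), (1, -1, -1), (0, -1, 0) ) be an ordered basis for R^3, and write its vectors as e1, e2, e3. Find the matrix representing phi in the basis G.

[[-1, 1, 1], [3, -1, 3], [3, 0, 0]]

With P the matrix whose columns are e1, ..., e3, [phi]_G = P^(-1) A P.
Column by column: phi(e1) = A e1 = (7, -6, -6); its G-coordinates (-1, 3, 3) give column 1.
Continuing for each basis vector yields [phi]_G = [[-1, 1, 1], [3, -1, 3], [3, 0, 0]].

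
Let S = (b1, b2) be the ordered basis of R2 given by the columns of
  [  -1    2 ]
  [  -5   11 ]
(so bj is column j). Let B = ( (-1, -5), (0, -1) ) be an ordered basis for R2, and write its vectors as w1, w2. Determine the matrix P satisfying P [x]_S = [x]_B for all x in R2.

[[1, -2], [0, -1]]

Column j of P is [bj]_B, since P maps S-coordinates to B-coordinates.
Expressing b1 in B: b1 = w1 + 0·w2, so column 1 of P is (1, 0).
Doing the same for each bj gives P = [[1, -2], [0, -1]].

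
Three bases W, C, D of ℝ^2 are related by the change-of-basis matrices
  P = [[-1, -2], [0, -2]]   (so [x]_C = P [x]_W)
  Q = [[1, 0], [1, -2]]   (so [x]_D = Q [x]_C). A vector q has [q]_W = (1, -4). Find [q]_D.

Apply P to get C-coordinates (7, 8), then Q to get D-coordinates.
The result is [q]_D = (7, -9).

(7, -9)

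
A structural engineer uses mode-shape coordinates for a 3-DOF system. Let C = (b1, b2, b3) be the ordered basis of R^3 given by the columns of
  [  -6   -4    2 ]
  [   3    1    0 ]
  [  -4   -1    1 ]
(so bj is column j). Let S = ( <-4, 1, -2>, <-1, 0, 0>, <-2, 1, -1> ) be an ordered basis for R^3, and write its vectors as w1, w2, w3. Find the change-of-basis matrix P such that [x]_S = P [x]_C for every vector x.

[[1, 0, -1], [-2, 2, 0], [2, 1, 1]]

Let M have columns bj and N have columns wj. Then for every x, N [x]_S = x = M [x]_C, so P = N^(-1) M.
Since det N = 1, N^(-1) has integer entries; multiplying gives P = [[1, 0, -1], [-2, 2, 0], [2, 1, 1]].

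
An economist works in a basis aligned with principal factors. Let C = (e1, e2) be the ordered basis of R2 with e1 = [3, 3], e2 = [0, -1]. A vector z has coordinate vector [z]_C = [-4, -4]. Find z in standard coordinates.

[-12, -8]

By definition z = -4e1 - 4e2.
Summing componentwise gives [-12, -8].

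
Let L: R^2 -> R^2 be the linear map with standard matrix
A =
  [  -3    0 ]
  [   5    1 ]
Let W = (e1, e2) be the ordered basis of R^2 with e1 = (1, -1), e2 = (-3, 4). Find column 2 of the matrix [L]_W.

Compute L(e2) = A e2 = (9, -11) in standard coordinates.
Then write this in W-coordinates: solve for y in y_1 e1 + y_2 e2 = (9, -11).
This gives y = (3, -2), which is column 2 of [L]_W.

(3, -2)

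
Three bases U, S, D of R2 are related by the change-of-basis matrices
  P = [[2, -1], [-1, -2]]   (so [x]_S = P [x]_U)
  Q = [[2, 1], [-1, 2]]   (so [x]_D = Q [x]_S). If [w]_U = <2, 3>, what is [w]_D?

<-6, -17>

Apply P to get S-coordinates <1, -8>, then Q to get D-coordinates.
The result is [w]_D = <-6, -17>.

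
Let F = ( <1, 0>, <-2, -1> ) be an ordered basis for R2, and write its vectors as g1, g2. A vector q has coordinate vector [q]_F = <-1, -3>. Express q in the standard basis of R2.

q = M [q]_F, where M has columns g1, g2.
Carrying out the matrix-vector product, q = <5, 3>.

<5, 3>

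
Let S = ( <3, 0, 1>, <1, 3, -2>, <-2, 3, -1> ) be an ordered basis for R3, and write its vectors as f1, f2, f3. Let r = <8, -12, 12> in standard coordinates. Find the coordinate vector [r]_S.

<4, -4, 0>

[r]_S is the unique c with M c = r, where M has columns f1, ..., f3.
Gaussian elimination on [M | r] yields c = (4, -4, 0).
Check: 4f1 - 4f2 + 0·f3 = <8, -12, 12>.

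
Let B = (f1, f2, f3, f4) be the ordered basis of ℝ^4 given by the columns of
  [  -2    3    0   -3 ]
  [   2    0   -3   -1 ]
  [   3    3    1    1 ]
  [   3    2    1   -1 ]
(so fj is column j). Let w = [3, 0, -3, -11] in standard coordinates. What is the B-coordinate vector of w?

[-3, 2, -3, 3]

[w]_B is the unique c with M c = w, where M has columns f1, ..., f4.
Solving this 4x4 system gives c = (-3, 2, -3, 3).
Check: -3f1 + 2f2 - 3f3 + 3f4 = [3, 0, -3, -11].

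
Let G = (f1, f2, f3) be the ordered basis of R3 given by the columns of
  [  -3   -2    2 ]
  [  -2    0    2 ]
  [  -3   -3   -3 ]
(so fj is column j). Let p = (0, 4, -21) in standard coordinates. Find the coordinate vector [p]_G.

Write p = c_1 f1 + ... + c_3 f3 and solve for the c_i.
Solving this 3x3 system gives c = (2, 1, 4).
Check: 2f1 + f2 + 4f3 = (0, 4, -21).

(2, 1, 4)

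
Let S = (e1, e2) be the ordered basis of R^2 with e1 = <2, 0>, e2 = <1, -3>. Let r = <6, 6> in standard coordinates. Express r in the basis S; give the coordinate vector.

<4, -2>

[r]_S is the unique c with M c = r, where M has columns e1, e2.
System: 2c_1 + c_2 = 6, 0c_1 - 3c_2 = 6; solving gives c_1 = 4, c_2 = -2.
Check: 4e1 - 2e2 = <6, 6>.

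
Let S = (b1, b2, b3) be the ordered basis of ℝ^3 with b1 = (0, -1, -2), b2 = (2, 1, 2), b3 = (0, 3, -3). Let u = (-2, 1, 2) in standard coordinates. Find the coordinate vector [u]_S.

(-2, -1, 0)

We seek scalars with c_1 b1 + ... + c_3 b3 = u; equivalently solve M c = u where the columns of M are b1, ..., b3.
Solving this 3x3 system gives c = (-2, -1, 0).
Check: -2b1 - b2 + 0·b3 = (-2, 1, 2).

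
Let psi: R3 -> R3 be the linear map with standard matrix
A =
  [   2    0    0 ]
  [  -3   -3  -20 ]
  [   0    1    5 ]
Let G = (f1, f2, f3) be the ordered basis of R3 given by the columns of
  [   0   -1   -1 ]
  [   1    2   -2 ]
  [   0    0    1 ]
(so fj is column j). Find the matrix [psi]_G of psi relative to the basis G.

[[1, 1, -3], [-1, 0, -1], [1, 2, 3]]

Let P have columns f1, ..., f3. Then [psi]_G = P^(-1) A P.
Here det P = 1, so P^(-1) is integer; computing A P first and then P^(-1)(A P) gives [[1, 1, -3], [-1, 0, -1], [1, 2, 3]].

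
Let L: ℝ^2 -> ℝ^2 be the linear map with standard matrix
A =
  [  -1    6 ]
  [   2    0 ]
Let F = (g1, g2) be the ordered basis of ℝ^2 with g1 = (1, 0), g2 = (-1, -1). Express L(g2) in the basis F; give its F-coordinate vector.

Column 2 of [L]_F is the F-coordinate vector of L(g2).
In standard coordinates L(g2) = A g2 = (-5, -2).
Converting to F: (-5, -2) = -3g1 + 2g2, so the coordinate vector is (-3, 2).

(-3, 2)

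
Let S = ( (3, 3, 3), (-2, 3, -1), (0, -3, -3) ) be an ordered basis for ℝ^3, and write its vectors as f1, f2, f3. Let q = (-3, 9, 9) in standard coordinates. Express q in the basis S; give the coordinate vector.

(-1, 0, -4)

Write q = c_1 f1 + ... + c_3 f3 and solve for the c_i.
Gaussian elimination on [M | q] yields c = (-1, 0, -4).
Check: -f1 + 0·f2 - 4f3 = (-3, 9, 9).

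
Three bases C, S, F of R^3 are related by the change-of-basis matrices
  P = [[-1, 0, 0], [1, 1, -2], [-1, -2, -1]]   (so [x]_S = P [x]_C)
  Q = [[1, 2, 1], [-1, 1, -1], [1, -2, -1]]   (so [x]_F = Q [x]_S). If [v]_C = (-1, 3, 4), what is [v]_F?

(-20, 2, 22)

Apply P to get S-coordinates (1, -6, -9), then Q to get F-coordinates.
The result is [v]_F = (-20, 2, 22).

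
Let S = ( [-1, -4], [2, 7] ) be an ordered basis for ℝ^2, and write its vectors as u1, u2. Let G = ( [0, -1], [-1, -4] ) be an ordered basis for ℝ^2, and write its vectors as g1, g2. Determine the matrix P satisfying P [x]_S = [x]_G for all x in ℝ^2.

Let M have columns uj and N have columns gj. Then for every x, N [x]_G = x = M [x]_S, so P = N^(-1) M.
Since det N = -1, N^(-1) has integer entries; multiplying gives P = [[0, 1], [1, -2]].

[[0, 1], [1, -2]]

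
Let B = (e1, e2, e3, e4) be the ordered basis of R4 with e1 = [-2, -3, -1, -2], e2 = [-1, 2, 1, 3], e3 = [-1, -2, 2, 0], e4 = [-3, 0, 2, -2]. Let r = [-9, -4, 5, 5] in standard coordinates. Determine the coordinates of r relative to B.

Write r = c_1 e1 + ... + c_4 e4 and solve for the c_i.
Row-reducing the augmented matrix [M | r] gives c = (2, 3, 2, 0).
Check: 2e1 + 3e2 + 2e3 + 0·e4 = [-9, -4, 5, 5].

[2, 3, 2, 0]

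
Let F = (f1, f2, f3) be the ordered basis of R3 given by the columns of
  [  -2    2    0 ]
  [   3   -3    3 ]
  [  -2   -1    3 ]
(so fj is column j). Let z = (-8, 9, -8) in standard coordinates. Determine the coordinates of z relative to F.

(3, -1, -1)

We seek scalars with c_1 f1 + ... + c_3 f3 = z; equivalently solve M c = z where the columns of M are f1, ..., f3.
Gaussian elimination on [M | z] yields c = (3, -1, -1).
Check: 3f1 - f2 - f3 = (-8, 9, -8).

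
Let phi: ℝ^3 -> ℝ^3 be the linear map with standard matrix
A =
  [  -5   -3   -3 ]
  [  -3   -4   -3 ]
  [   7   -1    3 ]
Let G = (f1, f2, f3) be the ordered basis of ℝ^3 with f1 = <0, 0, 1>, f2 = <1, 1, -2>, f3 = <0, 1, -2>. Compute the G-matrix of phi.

[[-3, -2, -3], [-3, -2, 3], [0, 1, -1]]

With P the matrix whose columns are f1, ..., f3, [phi]_G = P^(-1) A P.
Column by column: phi(f1) = A f1 = <-3, -3, 3>; its G-coordinates <-3, -3, 0> give column 1.
Continuing for each basis vector yields [phi]_G = [[-3, -2, -3], [-3, -2, 3], [0, 1, -1]].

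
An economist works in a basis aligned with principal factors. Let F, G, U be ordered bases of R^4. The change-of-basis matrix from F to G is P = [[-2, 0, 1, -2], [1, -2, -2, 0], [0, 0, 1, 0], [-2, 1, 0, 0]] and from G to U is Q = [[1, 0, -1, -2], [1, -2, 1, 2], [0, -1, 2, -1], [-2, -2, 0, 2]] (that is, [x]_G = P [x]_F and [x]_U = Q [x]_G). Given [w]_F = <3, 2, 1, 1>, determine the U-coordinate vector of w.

Composing the changes, [w]_U = Q P [w]_F.
Q P = [[2, -2, 0, -2], [-8, 6, 6, -2], [1, 1, 4, 0], [-2, 6, 2, 4]]; applying this to <3, 2, 1, 1> gives <0, -8, 9, 12>.

<0, -8, 9, 12>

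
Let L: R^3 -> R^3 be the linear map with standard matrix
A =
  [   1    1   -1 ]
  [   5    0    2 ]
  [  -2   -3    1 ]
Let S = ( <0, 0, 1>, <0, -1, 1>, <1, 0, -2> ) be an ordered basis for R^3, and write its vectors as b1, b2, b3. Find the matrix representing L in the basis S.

[[1, 2, 3], [-2, -2, -1], [-1, -2, 3]]

With P the matrix whose columns are b1, ..., b3, [L]_S = P^(-1) A P.
Column by column: L(b1) = A b1 = <-1, 2, 1>; its S-coordinates <1, -2, -1> give column 1.
Continuing for each basis vector yields [L]_S = [[1, 2, 3], [-2, -2, -1], [-1, -2, 3]].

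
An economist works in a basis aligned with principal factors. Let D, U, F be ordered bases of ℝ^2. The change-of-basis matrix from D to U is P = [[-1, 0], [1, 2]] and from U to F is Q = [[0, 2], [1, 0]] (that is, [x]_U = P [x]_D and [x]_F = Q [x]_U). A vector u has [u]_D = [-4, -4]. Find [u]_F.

[-24, 4]

Apply P to get U-coordinates [4, -12], then Q to get F-coordinates.
The result is [u]_F = [-24, 4].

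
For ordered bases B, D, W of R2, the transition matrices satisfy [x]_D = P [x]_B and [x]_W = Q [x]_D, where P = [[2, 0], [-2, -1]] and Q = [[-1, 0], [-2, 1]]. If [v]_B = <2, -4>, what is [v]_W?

Apply P to get D-coordinates <4, 0>, then Q to get W-coordinates.
The result is [v]_W = <-4, -8>.

<-4, -8>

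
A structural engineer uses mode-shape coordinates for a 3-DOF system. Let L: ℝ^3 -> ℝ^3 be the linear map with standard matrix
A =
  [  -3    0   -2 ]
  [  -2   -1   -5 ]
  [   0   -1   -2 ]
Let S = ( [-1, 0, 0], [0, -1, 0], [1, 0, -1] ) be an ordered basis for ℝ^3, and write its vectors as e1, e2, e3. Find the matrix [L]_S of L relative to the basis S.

The j-th column of [L]_S is [L(ej)]_S.
L(e1) = A e1 = [3, 2, 0] = -3e1 - 2e2 + 0·e3, so column 1 is [-3, -2, 0].
Repeating for e2, e3 and assembling the columns gives [[-3, -1, -1], [-2, -1, -3], [0, -1, -2]].

[[-3, -1, -1], [-2, -1, -3], [0, -1, -2]]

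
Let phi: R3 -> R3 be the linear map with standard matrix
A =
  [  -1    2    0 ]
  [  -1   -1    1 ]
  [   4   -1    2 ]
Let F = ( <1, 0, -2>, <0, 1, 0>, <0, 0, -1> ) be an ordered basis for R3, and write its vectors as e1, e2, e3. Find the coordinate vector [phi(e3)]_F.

<0, -1, 2>

Compute phi(e3) = A e3 = <0, -1, -2> in standard coordinates.
Then write this in F-coordinates: solve for y in y_1 e1 + ... + y_3 e3 = <0, -1, -2>.
This gives y = <0, -1, 2>, which is column 3 of [phi]_F.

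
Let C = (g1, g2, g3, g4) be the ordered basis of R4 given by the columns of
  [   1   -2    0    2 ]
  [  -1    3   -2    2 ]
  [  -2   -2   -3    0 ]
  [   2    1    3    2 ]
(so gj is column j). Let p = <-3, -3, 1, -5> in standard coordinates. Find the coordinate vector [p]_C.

<1, 0, -1, -2>

Write p = c_1 g1 + ... + c_4 g4 and solve for the c_i.
Solving this 4x4 system gives c = (1, 0, -1, -2).
Check: g1 + 0·g2 - g3 - 2g4 = <-3, -3, 1, -5>.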